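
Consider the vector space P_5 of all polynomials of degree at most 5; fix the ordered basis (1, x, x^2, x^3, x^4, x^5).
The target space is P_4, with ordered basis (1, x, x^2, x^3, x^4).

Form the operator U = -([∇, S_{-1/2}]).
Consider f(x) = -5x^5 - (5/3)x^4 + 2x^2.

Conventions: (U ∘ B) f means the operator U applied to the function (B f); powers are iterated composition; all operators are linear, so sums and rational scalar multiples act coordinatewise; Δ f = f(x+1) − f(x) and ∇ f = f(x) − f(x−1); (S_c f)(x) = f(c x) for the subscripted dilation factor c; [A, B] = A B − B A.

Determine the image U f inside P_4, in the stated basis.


the image equals g(x) = -(75/32)x^4 - (55/16)x^3 - (195/16)x^2 - (351/32)x - 163/32

S_{-1/2} f = (5/32)x^5 - (5/48)x^4 + (1/2)x^2
∇ S_{-1/2} f = (25/32)x^4 - (95/48)x^3 + (35/16)x^2 - (19/96)x - 23/96
∇ f = -25x^4 + (130/3)x^3 - 40x^2 + (67/3)x - 16/3
S_{-1/2} ∇ f = -(25/16)x^4 - (65/12)x^3 - 10x^2 - (67/6)x - 16/3
[∇, S_{-1/2}] f = (75/32)x^4 + (55/16)x^3 + (195/16)x^2 + (351/32)x + 163/32
(-([∇, S_{-1/2}])) f = -(75/32)x^4 - (55/16)x^3 - (195/16)x^2 - (351/32)x - 163/32


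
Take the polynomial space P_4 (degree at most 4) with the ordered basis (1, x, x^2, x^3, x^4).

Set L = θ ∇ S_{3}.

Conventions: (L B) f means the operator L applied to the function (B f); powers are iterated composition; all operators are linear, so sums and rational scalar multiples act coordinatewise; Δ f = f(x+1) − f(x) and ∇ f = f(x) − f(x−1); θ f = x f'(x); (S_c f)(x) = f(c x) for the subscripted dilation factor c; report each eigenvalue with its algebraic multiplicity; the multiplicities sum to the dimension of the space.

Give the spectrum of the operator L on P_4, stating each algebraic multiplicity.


image of 1: 0
image of x: 0
image of x^2: 18x
image of x^3: 162x^2 - 81x
image of x^4: 972x^3 - 972x^2 + 324x
the matrix is upper triangular; its diagonal is (0, 0, 0, 0, 0)
for a triangular matrix the eigenvalues are the diagonal entries, with algebraic multiplicity their repetition count

λ = 0 (multiplicity 5)


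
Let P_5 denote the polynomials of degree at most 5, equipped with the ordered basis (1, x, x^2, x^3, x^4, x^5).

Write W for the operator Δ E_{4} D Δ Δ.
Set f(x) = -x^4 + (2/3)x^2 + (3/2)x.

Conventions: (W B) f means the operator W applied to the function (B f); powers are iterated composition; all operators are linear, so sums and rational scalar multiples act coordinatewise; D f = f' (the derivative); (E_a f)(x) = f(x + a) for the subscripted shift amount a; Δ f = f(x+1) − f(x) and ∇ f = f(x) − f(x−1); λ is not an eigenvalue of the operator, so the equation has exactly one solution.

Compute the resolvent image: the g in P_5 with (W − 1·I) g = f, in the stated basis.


write g with unknown coordinates in the stated basis and equate coefficients in (W − 1·I) g = f
solving from the highest basis element down gives g = x^4 - (2/3)x^2 - (3/2)x + 24
check: W g = 24
so W g − 1·g = -x^4 + (2/3)x^2 + (3/2)x = f ✓

the result is g(x) = x^4 - (2/3)x^2 - (3/2)x + 24


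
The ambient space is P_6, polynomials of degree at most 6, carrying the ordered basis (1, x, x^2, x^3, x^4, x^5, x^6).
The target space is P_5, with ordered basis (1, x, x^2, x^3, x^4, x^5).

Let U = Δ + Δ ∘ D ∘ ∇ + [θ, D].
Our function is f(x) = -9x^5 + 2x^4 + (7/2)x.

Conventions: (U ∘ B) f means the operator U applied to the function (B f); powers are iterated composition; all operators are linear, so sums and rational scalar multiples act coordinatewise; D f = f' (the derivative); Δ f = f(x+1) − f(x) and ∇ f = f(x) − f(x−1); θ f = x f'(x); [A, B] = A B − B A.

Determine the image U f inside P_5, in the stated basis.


Δ f = -45x^4 - 82x^3 - 78x^2 - 37x - 7/2
∇ f = -45x^4 + 98x^3 - 102x^2 + 53x - 15/2
D ∇ f = -180x^3 + 294x^2 - 204x + 53
Δ D ∇ f = -540x^2 + 48x - 90
D f = -45x^4 + 8x^3 + 7/2
θ D f = -180x^4 + 24x^3
θ f = -45x^5 + 8x^4 + (7/2)x
D θ f = -225x^4 + 32x^3 + 7/2
[θ, D] f = 45x^4 - 8x^3 - 7/2
(Δ + Δ ∘ D ∘ ∇ + [θ, D]) f = -90x^3 - 618x^2 + 11x - 97

the result is g(x) = -90x^3 - 618x^2 + 11x - 97


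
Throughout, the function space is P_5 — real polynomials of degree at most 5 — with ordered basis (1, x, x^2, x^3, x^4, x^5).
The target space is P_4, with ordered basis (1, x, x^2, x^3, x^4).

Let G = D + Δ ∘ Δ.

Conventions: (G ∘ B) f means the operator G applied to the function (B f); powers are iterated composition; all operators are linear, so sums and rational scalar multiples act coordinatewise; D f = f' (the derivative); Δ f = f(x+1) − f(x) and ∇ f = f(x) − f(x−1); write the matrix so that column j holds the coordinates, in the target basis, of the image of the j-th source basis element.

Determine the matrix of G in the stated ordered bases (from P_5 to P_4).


image of 1: 0
image of x: 1
image of x^2: 2x + 2
image of x^3: 3x^2 + 6x + 6
image of x^4: 4x^3 + 12x^2 + 24x + 14
image of x^5: 5x^4 + 20x^3 + 60x^2 + 70x + 30
each image's coordinates form column j of the matrix

the matrix is [[0, 1, 2, 6, 14, 30]; [0, 0, 2, 6, 24, 70]; [0, 0, 0, 3, 12, 60]; [0, 0, 0, 0, 4, 20]; [0, 0, 0, 0, 0, 5]] (rows listed top to bottom)


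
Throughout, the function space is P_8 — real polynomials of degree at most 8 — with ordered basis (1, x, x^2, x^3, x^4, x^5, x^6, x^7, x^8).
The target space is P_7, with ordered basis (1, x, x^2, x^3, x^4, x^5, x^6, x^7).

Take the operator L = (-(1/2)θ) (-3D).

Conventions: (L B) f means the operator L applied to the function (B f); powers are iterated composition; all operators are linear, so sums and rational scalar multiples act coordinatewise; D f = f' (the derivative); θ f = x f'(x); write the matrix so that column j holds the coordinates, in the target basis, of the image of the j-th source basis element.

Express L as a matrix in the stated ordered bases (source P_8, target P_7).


the matrix is [[0, 0, 0, 0, 0, 0, 0, 0, 0]; [0, 0, 3, 0, 0, 0, 0, 0, 0]; [0, 0, 0, 9, 0, 0, 0, 0, 0]; [0, 0, 0, 0, 18, 0, 0, 0, 0]; [0, 0, 0, 0, 0, 30, 0, 0, 0]; [0, 0, 0, 0, 0, 0, 45, 0, 0]; [0, 0, 0, 0, 0, 0, 0, 63, 0]; [0, 0, 0, 0, 0, 0, 0, 0, 84]] (rows listed top to bottom)

image of 1: 0
image of x: 0
image of x^2: 3x
image of x^3: 9x^2
image of x^4: 18x^3
image of x^5: 30x^4
image of x^6: 45x^5
image of x^7: 63x^6
image of x^8: 84x^7
each image's coordinates form column j of the matrix


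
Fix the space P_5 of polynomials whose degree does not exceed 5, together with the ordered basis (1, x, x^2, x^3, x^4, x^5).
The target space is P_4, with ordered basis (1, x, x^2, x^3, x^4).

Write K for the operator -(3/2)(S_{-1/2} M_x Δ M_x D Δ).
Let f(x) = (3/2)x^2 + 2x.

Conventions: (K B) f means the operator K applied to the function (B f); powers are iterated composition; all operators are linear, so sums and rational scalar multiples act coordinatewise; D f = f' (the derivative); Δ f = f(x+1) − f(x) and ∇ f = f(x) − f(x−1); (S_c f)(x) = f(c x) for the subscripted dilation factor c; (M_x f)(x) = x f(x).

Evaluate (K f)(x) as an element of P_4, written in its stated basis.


the image equals g(x) = (9/4)x

Δ f = 3x + 7/2
D Δ f = 3
M_x D Δ f = 3x
Δ (M_x D Δ) f = 3
M_x Δ (M_x D Δ) f = 3x
S_{-1/2} M_x Δ (M_x D Δ) f = -(3/2)x
(-(3/2)(S_{-1/2} M_x Δ M_x D Δ)) f = (9/4)x


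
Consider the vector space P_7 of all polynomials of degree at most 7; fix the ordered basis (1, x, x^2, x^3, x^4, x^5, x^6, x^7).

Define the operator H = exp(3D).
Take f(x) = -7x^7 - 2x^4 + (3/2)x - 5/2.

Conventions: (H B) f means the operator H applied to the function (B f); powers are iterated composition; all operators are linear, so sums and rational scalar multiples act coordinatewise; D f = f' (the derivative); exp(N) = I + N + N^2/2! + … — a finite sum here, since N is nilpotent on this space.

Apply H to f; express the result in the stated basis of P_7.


the image equals g(x) = -7x^7 - 147x^6 - 1323x^5 - 6617x^4 - 19869x^3 - 35829x^2 - (71871/2)x - 15469

order-1 term: -147x^6 - 24x^3 + 9/2
order-2 term: -1323x^5 - 108x^2
order-3 term: -6615x^4 - 216x
order-4 term: -19845x^3 - 162
order-5 term: -35721x^2
order-6 term: -35721x
order-7 term: -15309
the series for exp(3D) f terminates at order 7
exp(3D) f = -7x^7 - 147x^6 - 1323x^5 - 6617x^4 - 19869x^3 - 35829x^2 - (71871/2)x - 15469


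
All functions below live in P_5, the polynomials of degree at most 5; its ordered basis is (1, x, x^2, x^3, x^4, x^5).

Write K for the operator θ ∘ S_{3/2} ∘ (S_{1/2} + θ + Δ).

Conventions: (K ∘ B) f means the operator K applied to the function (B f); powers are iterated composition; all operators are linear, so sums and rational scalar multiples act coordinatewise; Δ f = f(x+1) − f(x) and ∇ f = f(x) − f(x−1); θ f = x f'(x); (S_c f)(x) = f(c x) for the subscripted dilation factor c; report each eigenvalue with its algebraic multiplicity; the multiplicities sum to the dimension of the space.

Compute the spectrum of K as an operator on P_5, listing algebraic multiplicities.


image of 1: 0
image of x: (9/4)x
image of x^2: (81/8)x^2 + 3x
image of x^3: (2025/64)x^3 + (27/2)x^2 + (9/2)x
image of x^4: (5265/64)x^4 + (81/2)x^3 + 27x^2 + 6x
image of x^5: (195615/1024)x^5 + (405/4)x^4 + (405/4)x^3 + 45x^2 + (15/2)x
the matrix is upper triangular; its diagonal is (0, 9/4, 81/8, 2025/64, 5265/64, 195615/1024)
for a triangular matrix the eigenvalues are the diagonal entries, with algebraic multiplicity their repetition count

λ = 0 (multiplicity 1), λ = 9/4 (multiplicity 1), λ = 81/8 (multiplicity 1), λ = 2025/64 (multiplicity 1), λ = 5265/64 (multiplicity 1), λ = 195615/1024 (multiplicity 1)


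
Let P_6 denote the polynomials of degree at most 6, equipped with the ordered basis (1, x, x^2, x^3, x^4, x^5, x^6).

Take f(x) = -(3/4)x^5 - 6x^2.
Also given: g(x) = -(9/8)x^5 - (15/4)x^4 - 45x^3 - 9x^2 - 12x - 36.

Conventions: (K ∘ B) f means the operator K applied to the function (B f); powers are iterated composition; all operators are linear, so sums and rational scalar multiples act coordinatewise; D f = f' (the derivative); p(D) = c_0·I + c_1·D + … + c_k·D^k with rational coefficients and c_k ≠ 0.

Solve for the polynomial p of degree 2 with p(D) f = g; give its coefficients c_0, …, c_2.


D^0 f = -(3/4)x^5 - 6x^2
D^1 f = -(15/4)x^4 - 12x
D^2 f = -15x^3 - 12
matching coefficients of g against c_0 f + c_1 Df + … from the top degree down determines the c_i
solution: c_0 = 3/2, c_1 = 1, c_2 = 3

c_0 = 3/2, c_1 = 1, c_2 = 3


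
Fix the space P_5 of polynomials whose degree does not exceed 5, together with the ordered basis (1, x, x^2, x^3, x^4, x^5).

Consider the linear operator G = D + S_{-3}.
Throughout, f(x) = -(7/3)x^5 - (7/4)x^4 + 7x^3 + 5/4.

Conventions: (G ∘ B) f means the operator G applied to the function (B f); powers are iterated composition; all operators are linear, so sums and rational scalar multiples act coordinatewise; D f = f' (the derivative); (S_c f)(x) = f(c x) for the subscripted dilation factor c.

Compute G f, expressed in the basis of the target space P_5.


D f = -(35/3)x^4 - 7x^3 + 21x^2
S_{-3} f = 567x^5 - (567/4)x^4 - 189x^3 + 5/4
(D + S_{-3}) f = 567x^5 - (1841/12)x^4 - 196x^3 + 21x^2 + 5/4

g(x) = 567x^5 - (1841/12)x^4 - 196x^3 + 21x^2 + 5/4


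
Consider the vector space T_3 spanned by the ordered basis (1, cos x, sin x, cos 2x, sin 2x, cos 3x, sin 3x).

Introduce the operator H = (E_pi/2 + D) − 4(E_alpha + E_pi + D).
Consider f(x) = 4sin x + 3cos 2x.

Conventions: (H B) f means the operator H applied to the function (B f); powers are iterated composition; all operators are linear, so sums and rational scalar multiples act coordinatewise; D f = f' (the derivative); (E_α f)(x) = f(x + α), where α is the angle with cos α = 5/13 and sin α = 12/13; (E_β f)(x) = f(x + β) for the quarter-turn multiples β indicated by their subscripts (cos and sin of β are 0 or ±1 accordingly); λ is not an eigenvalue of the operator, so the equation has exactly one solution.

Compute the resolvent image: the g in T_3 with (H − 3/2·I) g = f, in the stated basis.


the image equals g(x) = (1184/1733)cos x + (200/1733)sin x - (10/83)cos 2x - (24/83)sin 2x

write g with unknown coordinates in the stated basis and equate coefficients in (H − 3/2·I) g = f
solving from the highest basis element down gives g = (1184/1733)cos x + (200/1733)sin x - (10/83)cos 2x - (24/83)sin 2x
check: H g = (1776/1733)cos x + (7232/1733)sin x + (234/83)cos 2x - (36/83)sin 2x
so H g − 3/2·g = 4sin x + 3cos 2x = f ✓


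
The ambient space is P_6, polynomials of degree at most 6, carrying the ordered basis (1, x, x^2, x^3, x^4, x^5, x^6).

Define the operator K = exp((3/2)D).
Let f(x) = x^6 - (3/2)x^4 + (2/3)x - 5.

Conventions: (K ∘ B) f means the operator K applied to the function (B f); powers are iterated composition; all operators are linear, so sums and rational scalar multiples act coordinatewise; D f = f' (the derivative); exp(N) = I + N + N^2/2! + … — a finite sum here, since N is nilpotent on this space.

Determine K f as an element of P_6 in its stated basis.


order-1 term: 9x^5 - 9x^3 + 1
order-2 term: (135/4)x^4 - (81/4)x^2
order-3 term: (135/2)x^3 - (81/4)x
order-4 term: (1215/16)x^2 - 243/32
order-5 term: (729/16)x
order-6 term: 729/64
the series for exp((3/2)D) f terminates at order 6
exp((3/2)D) f = x^6 + 9x^5 + (129/4)x^4 + (117/2)x^3 + (891/16)x^2 + (1247/48)x - 13/64

g(x) = x^6 + 9x^5 + (129/4)x^4 + (117/2)x^3 + (891/16)x^2 + (1247/48)x - 13/64


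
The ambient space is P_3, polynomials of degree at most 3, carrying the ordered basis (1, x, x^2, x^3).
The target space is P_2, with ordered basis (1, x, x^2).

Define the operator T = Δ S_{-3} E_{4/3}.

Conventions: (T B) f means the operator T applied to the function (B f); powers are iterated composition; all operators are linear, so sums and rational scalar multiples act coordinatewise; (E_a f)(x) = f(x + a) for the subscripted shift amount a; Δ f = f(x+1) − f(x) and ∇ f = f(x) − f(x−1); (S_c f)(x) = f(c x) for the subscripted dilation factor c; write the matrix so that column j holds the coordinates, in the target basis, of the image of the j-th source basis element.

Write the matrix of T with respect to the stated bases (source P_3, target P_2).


image of 1: 0
image of x: -3
image of x^2: 18x + 1
image of x^3: -81x^2 - 9x - 7
each image's coordinates form column j of the matrix

the matrix is [[0, -3, 1, -7]; [0, 0, 18, -9]; [0, 0, 0, -81]] (rows listed top to bottom)


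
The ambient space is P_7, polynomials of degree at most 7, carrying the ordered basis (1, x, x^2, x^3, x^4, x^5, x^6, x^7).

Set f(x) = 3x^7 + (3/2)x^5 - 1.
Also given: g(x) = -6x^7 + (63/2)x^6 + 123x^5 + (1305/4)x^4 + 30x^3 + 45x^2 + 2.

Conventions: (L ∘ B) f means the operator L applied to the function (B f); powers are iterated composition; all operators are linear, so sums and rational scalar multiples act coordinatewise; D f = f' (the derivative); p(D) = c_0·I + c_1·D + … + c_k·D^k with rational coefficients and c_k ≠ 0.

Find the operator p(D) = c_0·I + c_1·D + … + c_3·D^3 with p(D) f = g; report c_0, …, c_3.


D^0 f = 3x^7 + (3/2)x^5 - 1
D^1 f = 21x^6 + (15/2)x^4
D^2 f = 126x^5 + 30x^3
D^3 f = 630x^4 + 90x^2
matching coefficients of g against c_0 f + c_1 Df + … from the top degree down determines the c_i
solution: c_0 = -2, c_1 = 3/2, c_2 = 1, c_3 = 1/2

c_0 = -2, c_1 = 3/2, c_2 = 1, c_3 = 1/2


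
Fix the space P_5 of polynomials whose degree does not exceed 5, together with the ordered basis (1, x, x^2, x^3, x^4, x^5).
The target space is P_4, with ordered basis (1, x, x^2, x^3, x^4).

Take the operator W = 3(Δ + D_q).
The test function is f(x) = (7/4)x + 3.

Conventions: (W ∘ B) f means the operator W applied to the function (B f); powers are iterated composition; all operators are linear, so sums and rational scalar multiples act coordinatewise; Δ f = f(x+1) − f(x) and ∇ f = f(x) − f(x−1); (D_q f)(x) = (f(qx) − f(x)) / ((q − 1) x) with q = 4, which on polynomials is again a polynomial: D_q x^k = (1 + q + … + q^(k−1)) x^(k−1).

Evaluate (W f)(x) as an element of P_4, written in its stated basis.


Δ f = 7/4
D_q f = 7/4
(Δ + D_q) f = 7/2
(3(Δ + D_q)) f = 21/2

the result is g(x) = 21/2


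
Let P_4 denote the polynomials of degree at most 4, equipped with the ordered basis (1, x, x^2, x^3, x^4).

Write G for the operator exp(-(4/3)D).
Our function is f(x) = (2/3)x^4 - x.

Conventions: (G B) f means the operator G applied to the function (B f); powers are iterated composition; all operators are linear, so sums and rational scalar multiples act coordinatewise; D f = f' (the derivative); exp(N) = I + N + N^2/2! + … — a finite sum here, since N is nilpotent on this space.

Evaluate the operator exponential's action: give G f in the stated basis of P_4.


g(x) = (2/3)x^4 - (32/9)x^3 + (64/9)x^2 - (593/81)x + 836/243

order-1 term: -(32/9)x^3 + 4/3
order-2 term: (64/9)x^2
order-3 term: -(512/81)x
order-4 term: 512/243
the series for exp(-(4/3)D) f terminates at order 4
exp(-(4/3)D) f = (2/3)x^4 - (32/9)x^3 + (64/9)x^2 - (593/81)x + 836/243


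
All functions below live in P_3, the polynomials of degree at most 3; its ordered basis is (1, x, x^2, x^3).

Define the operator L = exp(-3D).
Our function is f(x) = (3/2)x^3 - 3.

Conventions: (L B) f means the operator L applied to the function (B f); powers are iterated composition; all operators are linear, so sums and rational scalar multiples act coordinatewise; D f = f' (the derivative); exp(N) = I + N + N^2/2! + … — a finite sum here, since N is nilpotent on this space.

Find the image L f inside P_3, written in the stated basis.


the result is g(x) = (3/2)x^3 - (27/2)x^2 + (81/2)x - 87/2

order-1 term: -(27/2)x^2
order-2 term: (81/2)x
order-3 term: -81/2
the series for exp(-3D) f terminates at order 3
exp(-3D) f = (3/2)x^3 - (27/2)x^2 + (81/2)x - 87/2


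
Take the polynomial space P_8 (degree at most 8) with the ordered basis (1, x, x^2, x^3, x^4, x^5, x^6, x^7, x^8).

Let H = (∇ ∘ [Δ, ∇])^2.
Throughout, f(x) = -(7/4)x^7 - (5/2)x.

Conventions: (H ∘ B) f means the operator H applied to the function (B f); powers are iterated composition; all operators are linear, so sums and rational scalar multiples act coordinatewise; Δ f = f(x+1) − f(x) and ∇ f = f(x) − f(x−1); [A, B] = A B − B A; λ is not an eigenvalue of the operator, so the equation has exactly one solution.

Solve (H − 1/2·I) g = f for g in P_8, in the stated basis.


g(x) = (7/2)x^7 + 5x

write g with unknown coordinates in the stated basis and equate coefficients in (H − 1/2·I) g = f
solving from the highest basis element down gives g = (7/2)x^7 + 5x
check: H g = 0
so H g − 1/2·g = -(7/4)x^7 - (5/2)x = f ✓


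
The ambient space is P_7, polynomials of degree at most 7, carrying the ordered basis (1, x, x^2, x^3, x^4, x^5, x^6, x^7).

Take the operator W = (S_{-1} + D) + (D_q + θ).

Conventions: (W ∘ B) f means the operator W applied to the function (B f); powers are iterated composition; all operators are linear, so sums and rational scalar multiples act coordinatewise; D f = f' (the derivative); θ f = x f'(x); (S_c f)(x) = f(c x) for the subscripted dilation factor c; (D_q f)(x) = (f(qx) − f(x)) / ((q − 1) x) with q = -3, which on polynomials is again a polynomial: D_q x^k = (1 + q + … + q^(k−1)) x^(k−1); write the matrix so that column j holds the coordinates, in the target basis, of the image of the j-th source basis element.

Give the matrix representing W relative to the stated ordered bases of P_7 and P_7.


image of 1: 1
image of x: 2
image of x^2: 3x^2
image of x^3: 2x^3 + 10x^2
image of x^4: 5x^4 - 16x^3
image of x^5: 4x^5 + 66x^4
image of x^6: 7x^6 - 176x^5
image of x^7: 6x^7 + 554x^6
each image's coordinates form column j of the matrix

the matrix is [[1, 2, 0, 0, 0, 0, 0, 0]; [0, 0, 0, 0, 0, 0, 0, 0]; [0, 0, 3, 10, 0, 0, 0, 0]; [0, 0, 0, 2, -16, 0, 0, 0]; [0, 0, 0, 0, 5, 66, 0, 0]; [0, 0, 0, 0, 0, 4, -176, 0]; [0, 0, 0, 0, 0, 0, 7, 554]; [0, 0, 0, 0, 0, 0, 0, 6]] (rows listed top to bottom)


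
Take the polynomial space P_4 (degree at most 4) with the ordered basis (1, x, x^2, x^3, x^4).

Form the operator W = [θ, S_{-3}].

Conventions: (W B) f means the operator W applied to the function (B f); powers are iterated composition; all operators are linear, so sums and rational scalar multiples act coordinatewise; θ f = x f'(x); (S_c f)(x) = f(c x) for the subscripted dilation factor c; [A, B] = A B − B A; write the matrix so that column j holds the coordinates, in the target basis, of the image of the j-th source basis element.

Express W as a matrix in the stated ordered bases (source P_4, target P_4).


image of 1: 0
image of x: 0
image of x^2: 0
image of x^3: 0
image of x^4: 0
each image's coordinates form column j of the matrix

the matrix is [[0, 0, 0, 0, 0]; [0, 0, 0, 0, 0]; [0, 0, 0, 0, 0]; [0, 0, 0, 0, 0]; [0, 0, 0, 0, 0]] (rows listed top to bottom)


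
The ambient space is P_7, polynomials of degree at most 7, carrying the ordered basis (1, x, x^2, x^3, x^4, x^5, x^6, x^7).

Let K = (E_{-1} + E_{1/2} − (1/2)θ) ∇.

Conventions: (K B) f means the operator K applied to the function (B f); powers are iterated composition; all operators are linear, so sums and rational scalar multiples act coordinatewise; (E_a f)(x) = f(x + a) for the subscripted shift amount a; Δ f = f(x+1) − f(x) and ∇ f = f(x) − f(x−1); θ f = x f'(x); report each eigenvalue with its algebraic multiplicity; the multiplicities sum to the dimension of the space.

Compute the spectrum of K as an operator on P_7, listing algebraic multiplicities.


λ = 0 (multiplicity 8)

image of 1: 0
image of x: 2
image of x^2: 3x - 3
image of x^3: 3x^2 - (15/2)x + 29/4
image of x^4: 2x^3 - 12x^2 + 27x - 15
image of x^5: -15x^3 + (125/2)x^2 - (145/2)x + 497/16
image of x^6: -3x^5 - 15x^4 + 115x^3 - 210x^2 + (1467/8)x - 63
image of x^7: -7x^6 - (21/2)x^5 + (735/4)x^4 - (945/2)x^3 + (10101/16)x^2 - (875/2)x + 8129/64
the matrix is upper triangular; its diagonal is (0, 0, 0, 0, 0, 0, 0, 0)
for a triangular matrix the eigenvalues are the diagonal entries, with algebraic multiplicity their repetition count


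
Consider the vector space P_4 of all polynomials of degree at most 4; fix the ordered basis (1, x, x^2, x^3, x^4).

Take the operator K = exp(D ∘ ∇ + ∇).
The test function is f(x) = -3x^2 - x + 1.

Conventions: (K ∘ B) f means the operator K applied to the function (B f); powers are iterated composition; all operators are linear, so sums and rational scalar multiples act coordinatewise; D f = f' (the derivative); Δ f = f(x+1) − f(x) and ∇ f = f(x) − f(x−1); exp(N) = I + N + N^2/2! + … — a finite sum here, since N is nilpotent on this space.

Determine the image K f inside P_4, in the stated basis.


order-1 term: -6x - 4
order-2 term: -3
the series for exp(D ∘ ∇ + ∇) f terminates at order 2
exp(D ∘ ∇ + ∇) f = -3x^2 - 7x - 6

the image equals g(x) = -3x^2 - 7x - 6


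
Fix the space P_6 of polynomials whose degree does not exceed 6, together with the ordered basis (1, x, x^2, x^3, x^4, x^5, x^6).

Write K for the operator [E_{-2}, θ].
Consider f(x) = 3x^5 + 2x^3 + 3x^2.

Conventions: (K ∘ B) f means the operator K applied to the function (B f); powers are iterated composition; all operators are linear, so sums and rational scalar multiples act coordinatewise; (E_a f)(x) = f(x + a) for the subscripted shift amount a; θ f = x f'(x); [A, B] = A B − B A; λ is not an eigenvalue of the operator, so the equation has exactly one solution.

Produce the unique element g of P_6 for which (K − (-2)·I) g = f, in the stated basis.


the result is g(x) = (3/2)x^5 + (15/2)x^4 - 29x^3 - (171/2)x^2 + 297x + 171

write g with unknown coordinates in the stated basis and equate coefficients in (K − (-2)·I) g = f
solving from the highest basis element down gives g = (3/2)x^5 + (15/2)x^4 - 29x^3 - (171/2)x^2 + 297x + 171
check: K g = -15x^4 + 60x^3 + 174x^2 - 594x - 342
so K g − (-2)·g = 3x^5 + 2x^3 + 3x^2 = f ✓


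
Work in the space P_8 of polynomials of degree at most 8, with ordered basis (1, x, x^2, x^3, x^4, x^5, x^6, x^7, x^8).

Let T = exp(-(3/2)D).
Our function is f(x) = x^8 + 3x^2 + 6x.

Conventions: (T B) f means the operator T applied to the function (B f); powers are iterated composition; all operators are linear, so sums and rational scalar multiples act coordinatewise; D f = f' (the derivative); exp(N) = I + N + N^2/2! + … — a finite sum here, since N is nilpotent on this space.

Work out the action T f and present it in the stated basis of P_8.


the result is g(x) = x^8 - 12x^7 + 63x^6 - 189x^5 + (2835/8)x^4 - (1701/4)x^3 + (5151/16)x^2 - (2235/16)x + 5985/256

order-1 term: -12x^7 - 9x - 9
order-2 term: 63x^6 + 27/4
order-3 term: -189x^5
order-4 term: (2835/8)x^4
order-5 term: -(1701/4)x^3
order-6 term: (5103/16)x^2
order-7 term: -(2187/16)x
order-8 term: 6561/256
the series for exp(-(3/2)D) f terminates at order 8
exp(-(3/2)D) f = x^8 - 12x^7 + 63x^6 - 189x^5 + (2835/8)x^4 - (1701/4)x^3 + (5151/16)x^2 - (2235/16)x + 5985/256


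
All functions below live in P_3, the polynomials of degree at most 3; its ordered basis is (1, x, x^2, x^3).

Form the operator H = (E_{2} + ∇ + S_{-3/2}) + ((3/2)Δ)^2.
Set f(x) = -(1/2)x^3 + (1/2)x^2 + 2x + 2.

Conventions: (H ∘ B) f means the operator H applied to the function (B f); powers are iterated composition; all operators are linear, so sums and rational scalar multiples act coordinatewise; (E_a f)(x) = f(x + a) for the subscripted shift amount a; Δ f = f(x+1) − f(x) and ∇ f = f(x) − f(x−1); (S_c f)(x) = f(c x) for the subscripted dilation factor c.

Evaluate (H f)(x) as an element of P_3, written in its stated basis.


E_{2} f = -(1/2)x^3 - (5/2)x^2 - 2x + 4
∇ f = -(3/2)x^2 + (5/2)x + 1
S_{-3/2} f = (27/16)x^3 + (9/8)x^2 - 3x + 2
(E_{2} + ∇ + S_{-3/2}) f = (19/16)x^3 - (23/8)x^2 - (5/2)x + 7
Δ f = -(3/2)x^2 - (1/2)x + 2
((3/2)Δ) f = -(9/4)x^2 - (3/4)x + 3
Δ ((3/2)Δ) f = -(9/2)x - 3
((3/2)Δ) ((3/2)Δ) f = -(27/4)x - 9/2
((E_{2} + ∇ + S_{-3/2}) + ((3/2)Δ)^2) f = (19/16)x^3 - (23/8)x^2 - (37/4)x + 5/2

the result is g(x) = (19/16)x^3 - (23/8)x^2 - (37/4)x + 5/2


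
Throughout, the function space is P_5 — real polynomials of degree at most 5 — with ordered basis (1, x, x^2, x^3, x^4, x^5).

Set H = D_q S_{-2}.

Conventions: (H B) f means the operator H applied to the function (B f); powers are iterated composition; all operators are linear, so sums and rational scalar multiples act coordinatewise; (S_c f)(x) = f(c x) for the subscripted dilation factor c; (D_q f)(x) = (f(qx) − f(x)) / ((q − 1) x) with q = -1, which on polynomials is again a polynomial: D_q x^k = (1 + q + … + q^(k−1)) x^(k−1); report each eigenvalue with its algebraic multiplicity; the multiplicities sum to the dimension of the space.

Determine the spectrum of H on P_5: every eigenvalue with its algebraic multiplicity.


image of 1: 0
image of x: -2
image of x^2: 0
image of x^3: -8x^2
image of x^4: 0
image of x^5: -32x^4
the matrix is upper triangular; its diagonal is (0, 0, 0, 0, 0, 0)
for a triangular matrix the eigenvalues are the diagonal entries, with algebraic multiplicity their repetition count

λ = 0 (multiplicity 6)


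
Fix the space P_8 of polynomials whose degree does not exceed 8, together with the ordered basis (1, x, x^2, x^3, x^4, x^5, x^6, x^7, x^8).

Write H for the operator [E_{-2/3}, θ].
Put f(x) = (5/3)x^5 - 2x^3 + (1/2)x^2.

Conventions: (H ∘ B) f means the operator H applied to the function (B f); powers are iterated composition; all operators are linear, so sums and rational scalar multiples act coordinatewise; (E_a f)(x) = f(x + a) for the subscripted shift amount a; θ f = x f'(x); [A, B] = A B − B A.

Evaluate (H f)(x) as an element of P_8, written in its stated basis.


θ f = (25/3)x^5 - 6x^3 + x^2
E_{-2/3} θ f = (25/3)x^5 - (250/9)x^4 + (838/27)x^3 - (947/81)x^2 - (268/243)x + 820/729
E_{-2/3} f = (5/3)x^5 - (50/9)x^4 + (146/27)x^3 - (71/162)x^2 - (410/243)x + 434/729
θ E_{-2/3} f = (25/3)x^5 - (200/9)x^4 + (146/9)x^3 - (71/81)x^2 - (410/243)x
[E_{-2/3}, θ] f = -(50/9)x^4 + (400/27)x^3 - (292/27)x^2 + (142/243)x + 820/729

the image equals g(x) = -(50/9)x^4 + (400/27)x^3 - (292/27)x^2 + (142/243)x + 820/729


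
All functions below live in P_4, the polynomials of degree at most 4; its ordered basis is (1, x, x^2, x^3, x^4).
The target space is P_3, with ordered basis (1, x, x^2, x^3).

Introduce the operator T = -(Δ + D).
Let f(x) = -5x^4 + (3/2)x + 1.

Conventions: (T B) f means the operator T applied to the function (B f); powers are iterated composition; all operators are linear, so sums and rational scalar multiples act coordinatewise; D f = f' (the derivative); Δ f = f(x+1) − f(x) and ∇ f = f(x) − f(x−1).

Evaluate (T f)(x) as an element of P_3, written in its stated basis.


g(x) = 40x^3 + 30x^2 + 20x + 2

Δ f = -20x^3 - 30x^2 - 20x - 7/2
D f = -20x^3 + 3/2
(Δ + D) f = -40x^3 - 30x^2 - 20x - 2
(-(Δ + D)) f = 40x^3 + 30x^2 + 20x + 2


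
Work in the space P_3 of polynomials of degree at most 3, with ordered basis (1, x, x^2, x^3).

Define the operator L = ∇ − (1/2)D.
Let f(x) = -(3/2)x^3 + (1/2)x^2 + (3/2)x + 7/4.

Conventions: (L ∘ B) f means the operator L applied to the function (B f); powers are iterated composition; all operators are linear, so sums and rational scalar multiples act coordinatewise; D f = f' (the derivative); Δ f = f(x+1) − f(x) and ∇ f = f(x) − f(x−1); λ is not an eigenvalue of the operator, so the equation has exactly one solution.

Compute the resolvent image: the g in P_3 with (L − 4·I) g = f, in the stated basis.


the result is g(x) = (3/8)x^3 + (1/64)x^2 - (167/256)x - 879/2048

write g with unknown coordinates in the stated basis and equate coefficients in (L − 4·I) g = f
solving from the highest basis element down gives g = (3/8)x^3 + (1/64)x^2 - (167/256)x - 879/2048
check: L g = (9/16)x^2 - (71/64)x + 17/512
so L g − 4·g = -(3/2)x^3 + (1/2)x^2 + (3/2)x + 7/4 = f ✓


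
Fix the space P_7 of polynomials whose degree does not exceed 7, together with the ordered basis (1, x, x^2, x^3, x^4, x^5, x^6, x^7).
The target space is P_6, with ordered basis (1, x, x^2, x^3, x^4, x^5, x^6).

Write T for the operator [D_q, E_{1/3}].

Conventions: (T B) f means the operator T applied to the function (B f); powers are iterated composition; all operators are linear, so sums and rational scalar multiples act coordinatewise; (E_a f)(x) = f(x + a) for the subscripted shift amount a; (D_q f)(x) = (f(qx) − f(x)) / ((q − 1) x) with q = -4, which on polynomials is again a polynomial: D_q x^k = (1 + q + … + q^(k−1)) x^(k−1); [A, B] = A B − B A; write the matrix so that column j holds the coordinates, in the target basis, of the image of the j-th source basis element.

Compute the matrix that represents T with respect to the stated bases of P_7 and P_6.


image of 1: 0
image of x: 0
image of x^2: 5/3
image of x^3: -(35/3)x - 10/9
image of x^4: (205/3)x^2 + 15x + 55/27
image of x^5: -(1075/3)x^3 - (1100/9)x^2 - (850/27)x - 200/81
image of x^6: 1775x^4 + 825x^3 + (8450/27)x^2 + 50x + 275/81
image of x^7: -8465x^5 - (14950/3)x^4 - (67325/27)x^3 - (48700/81)x^2 - (6575/81)x - 1090/243
each image's coordinates form column j of the matrix

the matrix is [[0, 0, 5/3, -10/9, 55/27, -200/81, 275/81, -1090/243]; [0, 0, 0, -35/3, 15, -850/27, 50, -6575/81]; [0, 0, 0, 0, 205/3, -1100/9, 8450/27, -48700/81]; [0, 0, 0, 0, 0, -1075/3, 825, -67325/27]; [0, 0, 0, 0, 0, 0, 1775, -14950/3]; [0, 0, 0, 0, 0, 0, 0, -8465]; [0, 0, 0, 0, 0, 0, 0, 0]] (rows listed top to bottom)


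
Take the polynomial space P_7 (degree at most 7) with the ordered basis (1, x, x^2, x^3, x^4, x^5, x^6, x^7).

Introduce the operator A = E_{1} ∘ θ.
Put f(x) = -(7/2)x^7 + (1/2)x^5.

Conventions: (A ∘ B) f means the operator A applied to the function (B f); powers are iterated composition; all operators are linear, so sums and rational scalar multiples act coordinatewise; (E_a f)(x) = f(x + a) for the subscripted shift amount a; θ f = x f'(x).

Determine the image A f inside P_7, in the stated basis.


the image equals g(x) = -(49/2)x^7 - (343/2)x^6 - 512x^5 - 845x^4 - (1665/2)x^3 - (979/2)x^2 - 159x - 22

θ f = -(49/2)x^7 + (5/2)x^5
E_{1} θ f = -(49/2)x^7 - (343/2)x^6 - 512x^5 - 845x^4 - (1665/2)x^3 - (979/2)x^2 - 159x - 22


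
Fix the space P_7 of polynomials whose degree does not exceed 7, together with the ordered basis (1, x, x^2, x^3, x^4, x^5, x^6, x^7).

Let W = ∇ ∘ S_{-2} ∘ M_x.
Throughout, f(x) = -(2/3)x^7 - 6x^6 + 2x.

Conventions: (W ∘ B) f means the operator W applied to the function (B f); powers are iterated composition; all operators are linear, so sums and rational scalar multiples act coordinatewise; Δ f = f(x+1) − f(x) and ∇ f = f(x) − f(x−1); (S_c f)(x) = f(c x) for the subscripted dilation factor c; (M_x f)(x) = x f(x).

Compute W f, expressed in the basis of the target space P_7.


g(x) = -(4096/3)x^7 + (30464/3)x^6 - (77056/3)x^5 + (116480/3)x^4 - (109312/3)x^3 + (62720/3)x^2 - (20176/3)x + 2792/3

M_x f = -(2/3)x^8 - 6x^7 + 2x^2
S_{-2} M_x f = -(512/3)x^8 + 768x^7 + 8x^2
∇ S_{-2} M_x f = -(4096/3)x^7 + (30464/3)x^6 - (77056/3)x^5 + (116480/3)x^4 - (109312/3)x^3 + (62720/3)x^2 - (20176/3)x + 2792/3


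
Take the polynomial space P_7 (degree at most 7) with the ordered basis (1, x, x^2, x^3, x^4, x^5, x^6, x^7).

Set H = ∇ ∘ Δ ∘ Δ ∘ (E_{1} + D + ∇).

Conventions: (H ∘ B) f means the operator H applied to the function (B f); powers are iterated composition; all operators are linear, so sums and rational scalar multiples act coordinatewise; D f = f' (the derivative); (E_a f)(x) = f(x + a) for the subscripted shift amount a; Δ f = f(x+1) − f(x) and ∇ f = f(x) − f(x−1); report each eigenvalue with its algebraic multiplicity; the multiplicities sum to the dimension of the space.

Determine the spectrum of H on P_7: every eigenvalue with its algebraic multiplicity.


λ = 0 (multiplicity 8)

image of 1: 0
image of x: 0
image of x^2: 0
image of x^3: 6
image of x^4: 24x + 84
image of x^5: 60x^2 + 420x + 210
image of x^6: 120x^3 + 1260x^2 + 1260x + 840
image of x^7: 210x^4 + 2940x^3 + 4410x^2 + 5880x + 2226
the matrix is upper triangular; its diagonal is (0, 0, 0, 0, 0, 0, 0, 0)
for a triangular matrix the eigenvalues are the diagonal entries, with algebraic multiplicity their repetition count


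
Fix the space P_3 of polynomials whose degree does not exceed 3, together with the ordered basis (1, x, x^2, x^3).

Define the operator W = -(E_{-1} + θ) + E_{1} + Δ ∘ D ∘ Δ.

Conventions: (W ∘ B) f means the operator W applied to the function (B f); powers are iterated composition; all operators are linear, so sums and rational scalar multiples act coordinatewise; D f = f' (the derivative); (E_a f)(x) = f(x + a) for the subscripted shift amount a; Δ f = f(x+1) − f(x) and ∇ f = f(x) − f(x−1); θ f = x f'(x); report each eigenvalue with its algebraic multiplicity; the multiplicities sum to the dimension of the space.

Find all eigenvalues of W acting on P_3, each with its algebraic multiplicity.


image of 1: 0
image of x: -x + 2
image of x^2: -2x^2 + 4x
image of x^3: -3x^3 + 6x^2 + 8
the matrix is upper triangular; its diagonal is (0, -1, -2, -3)
for a triangular matrix the eigenvalues are the diagonal entries, with algebraic multiplicity their repetition count

λ = -3 (multiplicity 1), λ = -2 (multiplicity 1), λ = -1 (multiplicity 1), λ = 0 (multiplicity 1)


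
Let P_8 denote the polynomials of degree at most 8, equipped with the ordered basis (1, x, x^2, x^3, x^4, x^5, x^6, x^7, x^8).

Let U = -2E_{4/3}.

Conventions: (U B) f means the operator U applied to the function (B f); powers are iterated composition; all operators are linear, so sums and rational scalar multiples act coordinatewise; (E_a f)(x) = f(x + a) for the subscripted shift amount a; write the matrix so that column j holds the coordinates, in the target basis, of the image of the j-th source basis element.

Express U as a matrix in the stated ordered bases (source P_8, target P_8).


image of 1: -2
image of x: -2x - 8/3
image of x^2: -2x^2 - (16/3)x - 32/9
image of x^3: -2x^3 - 8x^2 - (32/3)x - 128/27
image of x^4: -2x^4 - (32/3)x^3 - (64/3)x^2 - (512/27)x - 512/81
image of x^5: -2x^5 - (40/3)x^4 - (320/9)x^3 - (1280/27)x^2 - (2560/81)x - 2048/243
image of x^6: -2x^6 - 16x^5 - (160/3)x^4 - (2560/27)x^3 - (2560/27)x^2 - (4096/81)x - 8192/729
image of x^7: -2x^7 - (56/3)x^6 - (224/3)x^5 - (4480/27)x^4 - (17920/81)x^3 - (14336/81)x^2 - (57344/729)x - 32768/2187
image of x^8: -2x^8 - (64/3)x^7 - (896/9)x^6 - (7168/27)x^5 - (35840/81)x^4 - (114688/243)x^3 - (229376/729)x^2 - (262144/2187)x - 131072/6561
each image's coordinates form column j of the matrix

the matrix is [[-2, -8/3, -32/9, -128/27, -512/81, -2048/243, -8192/729, -32768/2187, -131072/6561]; [0, -2, -16/3, -32/3, -512/27, -2560/81, -4096/81, -57344/729, -262144/2187]; [0, 0, -2, -8, -64/3, -1280/27, -2560/27, -14336/81, -229376/729]; [0, 0, 0, -2, -32/3, -320/9, -2560/27, -17920/81, -114688/243]; [0, 0, 0, 0, -2, -40/3, -160/3, -4480/27, -35840/81]; [0, 0, 0, 0, 0, -2, -16, -224/3, -7168/27]; [0, 0, 0, 0, 0, 0, -2, -56/3, -896/9]; [0, 0, 0, 0, 0, 0, 0, -2, -64/3]; [0, 0, 0, 0, 0, 0, 0, 0, -2]] (rows listed top to bottom)


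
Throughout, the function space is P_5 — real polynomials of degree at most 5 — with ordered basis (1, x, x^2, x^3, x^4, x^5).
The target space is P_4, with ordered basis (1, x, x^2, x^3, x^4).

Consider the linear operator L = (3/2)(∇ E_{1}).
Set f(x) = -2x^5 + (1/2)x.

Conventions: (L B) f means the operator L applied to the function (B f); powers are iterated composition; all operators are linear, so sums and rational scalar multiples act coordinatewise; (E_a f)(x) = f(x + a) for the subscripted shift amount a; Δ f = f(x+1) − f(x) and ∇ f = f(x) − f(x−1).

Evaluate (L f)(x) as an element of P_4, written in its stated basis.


g(x) = -15x^4 - 30x^3 - 30x^2 - 15x - 9/4

E_{1} f = -2x^5 - 10x^4 - 20x^3 - 20x^2 - (19/2)x - 3/2
∇ E_{1} f = -10x^4 - 20x^3 - 20x^2 - 10x - 3/2
((3/2)(∇ E_{1})) f = -15x^4 - 30x^3 - 30x^2 - 15x - 9/4


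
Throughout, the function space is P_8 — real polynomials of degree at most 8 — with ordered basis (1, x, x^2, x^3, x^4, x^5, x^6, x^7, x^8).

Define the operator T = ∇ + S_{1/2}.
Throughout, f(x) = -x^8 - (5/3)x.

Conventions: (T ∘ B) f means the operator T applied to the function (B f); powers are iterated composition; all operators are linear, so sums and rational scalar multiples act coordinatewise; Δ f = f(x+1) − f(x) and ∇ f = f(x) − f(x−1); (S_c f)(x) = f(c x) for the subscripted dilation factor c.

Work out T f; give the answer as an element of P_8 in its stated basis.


g(x) = -(1/256)x^8 - 8x^7 + 28x^6 - 56x^5 + 70x^4 - 56x^3 + 28x^2 - (53/6)x - 2/3

∇ f = -8x^7 + 28x^6 - 56x^5 + 70x^4 - 56x^3 + 28x^2 - 8x - 2/3
S_{1/2} f = -(1/256)x^8 - (5/6)x
(∇ + S_{1/2}) f = -(1/256)x^8 - 8x^7 + 28x^6 - 56x^5 + 70x^4 - 56x^3 + 28x^2 - (53/6)x - 2/3


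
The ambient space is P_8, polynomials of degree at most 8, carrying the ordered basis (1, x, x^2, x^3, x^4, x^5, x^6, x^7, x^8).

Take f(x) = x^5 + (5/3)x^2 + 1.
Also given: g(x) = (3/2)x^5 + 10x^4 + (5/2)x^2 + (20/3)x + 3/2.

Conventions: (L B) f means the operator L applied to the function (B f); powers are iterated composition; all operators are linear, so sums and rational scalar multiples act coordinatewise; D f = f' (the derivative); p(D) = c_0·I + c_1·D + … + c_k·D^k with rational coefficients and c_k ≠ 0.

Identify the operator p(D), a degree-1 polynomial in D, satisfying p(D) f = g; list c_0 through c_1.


p(D) = (3/2)·I + 2·D, i.e. c_0 = 3/2, c_1 = 2

D^0 f = x^5 + (5/3)x^2 + 1
D^1 f = 5x^4 + (10/3)x
matching coefficients of g against c_0 f + c_1 Df + … from the top degree down determines the c_i
solution: c_0 = 3/2, c_1 = 2


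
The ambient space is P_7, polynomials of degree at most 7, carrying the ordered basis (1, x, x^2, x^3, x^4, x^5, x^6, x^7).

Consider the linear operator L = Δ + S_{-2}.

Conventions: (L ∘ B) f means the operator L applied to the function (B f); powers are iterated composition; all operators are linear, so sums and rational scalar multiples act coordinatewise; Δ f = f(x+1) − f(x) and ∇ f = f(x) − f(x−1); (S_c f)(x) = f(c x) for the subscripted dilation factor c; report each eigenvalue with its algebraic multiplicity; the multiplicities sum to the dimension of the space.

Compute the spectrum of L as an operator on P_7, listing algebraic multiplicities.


image of 1: 1
image of x: -2x + 1
image of x^2: 4x^2 + 2x + 1
image of x^3: -8x^3 + 3x^2 + 3x + 1
image of x^4: 16x^4 + 4x^3 + 6x^2 + 4x + 1
image of x^5: -32x^5 + 5x^4 + 10x^3 + 10x^2 + 5x + 1
image of x^6: 64x^6 + 6x^5 + 15x^4 + 20x^3 + 15x^2 + 6x + 1
image of x^7: -128x^7 + 7x^6 + 21x^5 + 35x^4 + 35x^3 + 21x^2 + 7x + 1
the matrix is upper triangular; its diagonal is (1, -2, 4, -8, 16, -32, 64, -128)
for a triangular matrix the eigenvalues are the diagonal entries, with algebraic multiplicity their repetition count

λ = -128 (multiplicity 1), λ = -32 (multiplicity 1), λ = -8 (multiplicity 1), λ = -2 (multiplicity 1), λ = 1 (multiplicity 1), λ = 4 (multiplicity 1), λ = 16 (multiplicity 1), λ = 64 (multiplicity 1)
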